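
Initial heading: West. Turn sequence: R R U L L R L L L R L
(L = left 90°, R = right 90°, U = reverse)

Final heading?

Start: West
  R (right (90° clockwise)) -> North
  R (right (90° clockwise)) -> East
  U (U-turn (180°)) -> West
  L (left (90° counter-clockwise)) -> South
  L (left (90° counter-clockwise)) -> East
  R (right (90° clockwise)) -> South
  L (left (90° counter-clockwise)) -> East
  L (left (90° counter-clockwise)) -> North
  L (left (90° counter-clockwise)) -> West
  R (right (90° clockwise)) -> North
  L (left (90° counter-clockwise)) -> West
Final: West

Answer: Final heading: West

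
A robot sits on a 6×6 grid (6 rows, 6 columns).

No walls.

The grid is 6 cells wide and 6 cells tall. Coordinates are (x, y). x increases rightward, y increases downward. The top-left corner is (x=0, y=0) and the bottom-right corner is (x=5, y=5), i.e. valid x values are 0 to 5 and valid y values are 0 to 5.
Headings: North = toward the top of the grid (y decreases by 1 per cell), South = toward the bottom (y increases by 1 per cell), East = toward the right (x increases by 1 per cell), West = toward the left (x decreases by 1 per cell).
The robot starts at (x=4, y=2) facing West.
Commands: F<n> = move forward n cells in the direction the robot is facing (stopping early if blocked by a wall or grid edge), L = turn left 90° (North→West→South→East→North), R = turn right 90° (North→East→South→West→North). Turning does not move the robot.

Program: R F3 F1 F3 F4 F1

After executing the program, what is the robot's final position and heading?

Start: (x=4, y=2), facing West
  R: turn right, now facing North
  F3: move forward 2/3 (blocked), now at (x=4, y=0)
  F1: move forward 0/1 (blocked), now at (x=4, y=0)
  F3: move forward 0/3 (blocked), now at (x=4, y=0)
  F4: move forward 0/4 (blocked), now at (x=4, y=0)
  F1: move forward 0/1 (blocked), now at (x=4, y=0)
Final: (x=4, y=0), facing North

Answer: Final position: (x=4, y=0), facing North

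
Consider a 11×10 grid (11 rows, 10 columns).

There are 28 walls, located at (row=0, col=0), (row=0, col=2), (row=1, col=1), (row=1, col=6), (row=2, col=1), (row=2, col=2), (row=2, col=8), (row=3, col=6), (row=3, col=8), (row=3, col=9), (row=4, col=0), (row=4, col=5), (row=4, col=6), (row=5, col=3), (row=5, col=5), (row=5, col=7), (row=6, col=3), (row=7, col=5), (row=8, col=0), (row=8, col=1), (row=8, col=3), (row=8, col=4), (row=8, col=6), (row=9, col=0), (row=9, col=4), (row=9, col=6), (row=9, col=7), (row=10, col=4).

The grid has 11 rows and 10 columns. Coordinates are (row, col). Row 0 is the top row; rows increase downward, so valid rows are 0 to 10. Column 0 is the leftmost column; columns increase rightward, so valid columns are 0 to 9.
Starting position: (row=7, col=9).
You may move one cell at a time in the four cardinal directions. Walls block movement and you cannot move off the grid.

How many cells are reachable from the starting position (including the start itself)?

Answer: Reachable cells: 81

Derivation:
BFS flood-fill from (row=7, col=9):
  Distance 0: (row=7, col=9)
  Distance 1: (row=6, col=9), (row=7, col=8), (row=8, col=9)
  Distance 2: (row=5, col=9), (row=6, col=8), (row=7, col=7), (row=8, col=8), (row=9, col=9)
  Distance 3: (row=4, col=9), (row=5, col=8), (row=6, col=7), (row=7, col=6), (row=8, col=7), (row=9, col=8), (row=10, col=9)
  Distance 4: (row=4, col=8), (row=6, col=6), (row=10, col=8)
  Distance 5: (row=4, col=7), (row=5, col=6), (row=6, col=5), (row=10, col=7)
  Distance 6: (row=3, col=7), (row=6, col=4), (row=10, col=6)
  Distance 7: (row=2, col=7), (row=5, col=4), (row=7, col=4), (row=10, col=5)
  Distance 8: (row=1, col=7), (row=2, col=6), (row=4, col=4), (row=7, col=3), (row=9, col=5)
  Distance 9: (row=0, col=7), (row=1, col=8), (row=2, col=5), (row=3, col=4), (row=4, col=3), (row=7, col=2), (row=8, col=5)
  Distance 10: (row=0, col=6), (row=0, col=8), (row=1, col=5), (row=1, col=9), (row=2, col=4), (row=3, col=3), (row=3, col=5), (row=4, col=2), (row=6, col=2), (row=7, col=1), (row=8, col=2)
  Distance 11: (row=0, col=5), (row=0, col=9), (row=1, col=4), (row=2, col=3), (row=2, col=9), (row=3, col=2), (row=4, col=1), (row=5, col=2), (row=6, col=1), (row=7, col=0), (row=9, col=2)
  Distance 12: (row=0, col=4), (row=1, col=3), (row=3, col=1), (row=5, col=1), (row=6, col=0), (row=9, col=1), (row=9, col=3), (row=10, col=2)
  Distance 13: (row=0, col=3), (row=1, col=2), (row=3, col=0), (row=5, col=0), (row=10, col=1), (row=10, col=3)
  Distance 14: (row=2, col=0), (row=10, col=0)
  Distance 15: (row=1, col=0)
Total reachable: 81 (grid has 82 open cells total)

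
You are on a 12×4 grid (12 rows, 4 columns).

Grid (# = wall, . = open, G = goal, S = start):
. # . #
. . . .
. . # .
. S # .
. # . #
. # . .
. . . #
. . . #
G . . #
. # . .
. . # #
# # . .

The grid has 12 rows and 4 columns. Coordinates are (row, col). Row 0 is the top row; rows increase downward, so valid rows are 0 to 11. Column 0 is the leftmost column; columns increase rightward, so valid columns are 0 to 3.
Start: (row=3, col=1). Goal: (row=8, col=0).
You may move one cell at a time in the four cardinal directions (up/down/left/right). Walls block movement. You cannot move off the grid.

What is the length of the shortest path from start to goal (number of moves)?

Answer: Shortest path length: 6

Derivation:
BFS from (row=3, col=1) until reaching (row=8, col=0):
  Distance 0: (row=3, col=1)
  Distance 1: (row=2, col=1), (row=3, col=0)
  Distance 2: (row=1, col=1), (row=2, col=0), (row=4, col=0)
  Distance 3: (row=1, col=0), (row=1, col=2), (row=5, col=0)
  Distance 4: (row=0, col=0), (row=0, col=2), (row=1, col=3), (row=6, col=0)
  Distance 5: (row=2, col=3), (row=6, col=1), (row=7, col=0)
  Distance 6: (row=3, col=3), (row=6, col=2), (row=7, col=1), (row=8, col=0)  <- goal reached here
One shortest path (6 moves): (row=3, col=1) -> (row=3, col=0) -> (row=4, col=0) -> (row=5, col=0) -> (row=6, col=0) -> (row=7, col=0) -> (row=8, col=0)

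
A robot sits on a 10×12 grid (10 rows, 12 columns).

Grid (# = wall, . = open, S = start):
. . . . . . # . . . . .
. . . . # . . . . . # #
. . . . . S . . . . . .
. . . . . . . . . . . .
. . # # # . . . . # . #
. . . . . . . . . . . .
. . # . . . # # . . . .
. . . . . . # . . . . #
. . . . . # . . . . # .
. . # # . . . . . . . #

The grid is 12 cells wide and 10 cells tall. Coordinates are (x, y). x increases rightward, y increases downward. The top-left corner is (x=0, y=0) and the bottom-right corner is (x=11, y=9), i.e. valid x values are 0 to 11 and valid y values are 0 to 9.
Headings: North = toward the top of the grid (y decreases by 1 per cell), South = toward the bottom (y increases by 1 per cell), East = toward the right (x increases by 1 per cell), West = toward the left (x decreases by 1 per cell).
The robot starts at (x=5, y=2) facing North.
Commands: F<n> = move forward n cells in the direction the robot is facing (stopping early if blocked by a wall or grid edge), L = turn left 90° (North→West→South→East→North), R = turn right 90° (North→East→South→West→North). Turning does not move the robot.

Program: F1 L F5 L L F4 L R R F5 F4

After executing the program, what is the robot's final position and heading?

Start: (x=5, y=2), facing North
  F1: move forward 1, now at (x=5, y=1)
  L: turn left, now facing West
  F5: move forward 0/5 (blocked), now at (x=5, y=1)
  L: turn left, now facing South
  L: turn left, now facing East
  F4: move forward 4, now at (x=9, y=1)
  L: turn left, now facing North
  R: turn right, now facing East
  R: turn right, now facing South
  F5: move forward 2/5 (blocked), now at (x=9, y=3)
  F4: move forward 0/4 (blocked), now at (x=9, y=3)
Final: (x=9, y=3), facing South

Answer: Final position: (x=9, y=3), facing South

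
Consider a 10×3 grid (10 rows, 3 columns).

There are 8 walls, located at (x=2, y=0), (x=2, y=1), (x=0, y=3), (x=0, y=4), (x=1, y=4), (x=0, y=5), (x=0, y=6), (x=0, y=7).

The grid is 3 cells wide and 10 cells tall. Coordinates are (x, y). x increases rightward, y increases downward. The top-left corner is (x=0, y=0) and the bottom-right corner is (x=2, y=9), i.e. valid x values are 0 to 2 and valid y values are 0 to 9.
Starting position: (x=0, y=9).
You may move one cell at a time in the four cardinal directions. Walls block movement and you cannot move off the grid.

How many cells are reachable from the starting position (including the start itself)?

Answer: Reachable cells: 22

Derivation:
BFS flood-fill from (x=0, y=9):
  Distance 0: (x=0, y=9)
  Distance 1: (x=0, y=8), (x=1, y=9)
  Distance 2: (x=1, y=8), (x=2, y=9)
  Distance 3: (x=1, y=7), (x=2, y=8)
  Distance 4: (x=1, y=6), (x=2, y=7)
  Distance 5: (x=1, y=5), (x=2, y=6)
  Distance 6: (x=2, y=5)
  Distance 7: (x=2, y=4)
  Distance 8: (x=2, y=3)
  Distance 9: (x=2, y=2), (x=1, y=3)
  Distance 10: (x=1, y=2)
  Distance 11: (x=1, y=1), (x=0, y=2)
  Distance 12: (x=1, y=0), (x=0, y=1)
  Distance 13: (x=0, y=0)
Total reachable: 22 (grid has 22 open cells total)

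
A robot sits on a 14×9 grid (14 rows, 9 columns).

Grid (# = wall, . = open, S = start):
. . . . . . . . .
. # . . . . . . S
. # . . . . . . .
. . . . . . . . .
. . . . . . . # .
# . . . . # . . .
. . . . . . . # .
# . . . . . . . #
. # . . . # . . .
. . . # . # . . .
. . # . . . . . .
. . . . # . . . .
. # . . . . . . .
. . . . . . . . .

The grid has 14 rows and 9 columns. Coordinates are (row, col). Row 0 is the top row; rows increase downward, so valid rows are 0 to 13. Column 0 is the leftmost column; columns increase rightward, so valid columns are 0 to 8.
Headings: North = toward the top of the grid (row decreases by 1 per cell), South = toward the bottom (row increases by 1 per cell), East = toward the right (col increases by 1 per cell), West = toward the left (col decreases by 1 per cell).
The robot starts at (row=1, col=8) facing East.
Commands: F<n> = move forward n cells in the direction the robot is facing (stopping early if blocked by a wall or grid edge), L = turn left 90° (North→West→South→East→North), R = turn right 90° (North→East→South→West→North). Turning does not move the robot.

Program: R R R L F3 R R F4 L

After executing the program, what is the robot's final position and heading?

Start: (row=1, col=8), facing East
  R: turn right, now facing South
  R: turn right, now facing West
  R: turn right, now facing North
  L: turn left, now facing West
  F3: move forward 3, now at (row=1, col=5)
  R: turn right, now facing North
  R: turn right, now facing East
  F4: move forward 3/4 (blocked), now at (row=1, col=8)
  L: turn left, now facing North
Final: (row=1, col=8), facing North

Answer: Final position: (row=1, col=8), facing North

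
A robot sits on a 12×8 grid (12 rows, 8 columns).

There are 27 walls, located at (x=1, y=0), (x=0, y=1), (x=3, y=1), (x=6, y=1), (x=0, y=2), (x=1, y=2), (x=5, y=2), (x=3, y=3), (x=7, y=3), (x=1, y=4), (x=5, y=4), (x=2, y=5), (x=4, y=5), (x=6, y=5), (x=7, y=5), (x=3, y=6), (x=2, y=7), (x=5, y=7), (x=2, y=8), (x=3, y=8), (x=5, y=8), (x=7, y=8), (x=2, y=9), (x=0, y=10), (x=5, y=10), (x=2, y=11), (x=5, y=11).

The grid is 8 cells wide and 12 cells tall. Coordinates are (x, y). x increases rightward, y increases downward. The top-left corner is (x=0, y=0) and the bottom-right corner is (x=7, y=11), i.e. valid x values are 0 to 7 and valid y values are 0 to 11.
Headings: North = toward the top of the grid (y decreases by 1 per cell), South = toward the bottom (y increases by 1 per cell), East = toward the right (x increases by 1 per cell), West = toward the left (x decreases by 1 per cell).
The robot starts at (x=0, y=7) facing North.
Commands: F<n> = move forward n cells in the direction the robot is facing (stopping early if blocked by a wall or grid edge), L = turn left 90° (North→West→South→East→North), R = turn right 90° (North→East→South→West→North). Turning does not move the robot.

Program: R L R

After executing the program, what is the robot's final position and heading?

Start: (x=0, y=7), facing North
  R: turn right, now facing East
  L: turn left, now facing North
  R: turn right, now facing East
Final: (x=0, y=7), facing East

Answer: Final position: (x=0, y=7), facing East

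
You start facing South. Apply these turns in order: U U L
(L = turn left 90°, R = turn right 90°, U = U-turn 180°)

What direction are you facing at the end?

Start: South
  U (U-turn (180°)) -> North
  U (U-turn (180°)) -> South
  L (left (90° counter-clockwise)) -> East
Final: East

Answer: Final heading: East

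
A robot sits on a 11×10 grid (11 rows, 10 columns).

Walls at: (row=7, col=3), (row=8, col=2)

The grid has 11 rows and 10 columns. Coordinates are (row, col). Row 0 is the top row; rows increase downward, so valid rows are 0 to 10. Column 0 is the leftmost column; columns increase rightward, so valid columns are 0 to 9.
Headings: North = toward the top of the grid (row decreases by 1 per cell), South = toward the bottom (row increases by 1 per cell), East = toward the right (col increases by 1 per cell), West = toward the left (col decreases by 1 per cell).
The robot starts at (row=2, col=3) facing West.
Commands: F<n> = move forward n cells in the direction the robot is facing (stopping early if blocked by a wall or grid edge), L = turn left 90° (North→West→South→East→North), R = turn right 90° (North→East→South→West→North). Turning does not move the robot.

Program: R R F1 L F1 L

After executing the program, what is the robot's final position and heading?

Answer: Final position: (row=1, col=4), facing West

Derivation:
Start: (row=2, col=3), facing West
  R: turn right, now facing North
  R: turn right, now facing East
  F1: move forward 1, now at (row=2, col=4)
  L: turn left, now facing North
  F1: move forward 1, now at (row=1, col=4)
  L: turn left, now facing West
Final: (row=1, col=4), facing West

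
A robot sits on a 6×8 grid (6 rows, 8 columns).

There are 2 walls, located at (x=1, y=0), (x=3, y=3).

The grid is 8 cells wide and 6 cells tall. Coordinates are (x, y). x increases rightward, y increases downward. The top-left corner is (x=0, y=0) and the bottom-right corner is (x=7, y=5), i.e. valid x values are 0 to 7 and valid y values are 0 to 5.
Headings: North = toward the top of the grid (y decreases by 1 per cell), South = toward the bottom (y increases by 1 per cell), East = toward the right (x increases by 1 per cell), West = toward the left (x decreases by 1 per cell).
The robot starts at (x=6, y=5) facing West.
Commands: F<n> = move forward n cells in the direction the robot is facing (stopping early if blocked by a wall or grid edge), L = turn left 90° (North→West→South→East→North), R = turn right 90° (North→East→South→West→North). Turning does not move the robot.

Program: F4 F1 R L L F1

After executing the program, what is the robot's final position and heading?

Start: (x=6, y=5), facing West
  F4: move forward 4, now at (x=2, y=5)
  F1: move forward 1, now at (x=1, y=5)
  R: turn right, now facing North
  L: turn left, now facing West
  L: turn left, now facing South
  F1: move forward 0/1 (blocked), now at (x=1, y=5)
Final: (x=1, y=5), facing South

Answer: Final position: (x=1, y=5), facing South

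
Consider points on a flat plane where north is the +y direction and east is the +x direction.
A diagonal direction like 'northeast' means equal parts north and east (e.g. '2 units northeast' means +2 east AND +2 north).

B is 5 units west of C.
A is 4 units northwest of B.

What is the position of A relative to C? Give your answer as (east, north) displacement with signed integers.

Answer: A is at (east=-9, north=4) relative to C.

Derivation:
Place C at the origin (east=0, north=0).
  B is 5 units west of C: delta (east=-5, north=+0); B at (east=-5, north=0).
  A is 4 units northwest of B: delta (east=-4, north=+4); A at (east=-9, north=4).
Therefore A relative to C: (east=-9, north=4).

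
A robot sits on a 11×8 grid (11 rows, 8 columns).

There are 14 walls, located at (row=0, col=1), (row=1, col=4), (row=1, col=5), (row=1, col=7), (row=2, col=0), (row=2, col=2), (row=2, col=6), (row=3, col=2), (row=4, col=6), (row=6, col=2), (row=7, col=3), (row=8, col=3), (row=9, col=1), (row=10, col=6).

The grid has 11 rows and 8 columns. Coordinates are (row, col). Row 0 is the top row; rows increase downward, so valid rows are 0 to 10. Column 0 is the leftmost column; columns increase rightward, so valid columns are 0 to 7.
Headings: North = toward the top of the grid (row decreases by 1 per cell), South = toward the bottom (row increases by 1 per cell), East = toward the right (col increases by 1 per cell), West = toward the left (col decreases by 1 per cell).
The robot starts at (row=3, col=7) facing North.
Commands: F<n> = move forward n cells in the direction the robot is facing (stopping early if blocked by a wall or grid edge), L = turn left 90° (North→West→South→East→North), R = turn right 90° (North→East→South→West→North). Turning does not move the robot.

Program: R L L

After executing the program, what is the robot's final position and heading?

Start: (row=3, col=7), facing North
  R: turn right, now facing East
  L: turn left, now facing North
  L: turn left, now facing West
Final: (row=3, col=7), facing West

Answer: Final position: (row=3, col=7), facing West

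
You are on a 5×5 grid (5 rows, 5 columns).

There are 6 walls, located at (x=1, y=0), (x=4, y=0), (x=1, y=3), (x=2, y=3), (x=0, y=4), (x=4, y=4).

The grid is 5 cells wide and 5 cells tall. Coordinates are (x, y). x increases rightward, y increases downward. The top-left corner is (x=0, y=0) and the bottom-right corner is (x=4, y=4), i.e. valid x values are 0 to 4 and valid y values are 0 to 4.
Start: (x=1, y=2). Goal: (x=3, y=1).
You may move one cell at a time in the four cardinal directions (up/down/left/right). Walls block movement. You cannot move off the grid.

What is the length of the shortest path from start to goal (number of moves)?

BFS from (x=1, y=2) until reaching (x=3, y=1):
  Distance 0: (x=1, y=2)
  Distance 1: (x=1, y=1), (x=0, y=2), (x=2, y=2)
  Distance 2: (x=0, y=1), (x=2, y=1), (x=3, y=2), (x=0, y=3)
  Distance 3: (x=0, y=0), (x=2, y=0), (x=3, y=1), (x=4, y=2), (x=3, y=3)  <- goal reached here
One shortest path (3 moves): (x=1, y=2) -> (x=2, y=2) -> (x=3, y=2) -> (x=3, y=1)

Answer: Shortest path length: 3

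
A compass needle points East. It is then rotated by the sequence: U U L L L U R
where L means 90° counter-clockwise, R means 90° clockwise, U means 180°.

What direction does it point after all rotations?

Answer: Final heading: East

Derivation:
Start: East
  U (U-turn (180°)) -> West
  U (U-turn (180°)) -> East
  L (left (90° counter-clockwise)) -> North
  L (left (90° counter-clockwise)) -> West
  L (left (90° counter-clockwise)) -> South
  U (U-turn (180°)) -> North
  R (right (90° clockwise)) -> East
Final: East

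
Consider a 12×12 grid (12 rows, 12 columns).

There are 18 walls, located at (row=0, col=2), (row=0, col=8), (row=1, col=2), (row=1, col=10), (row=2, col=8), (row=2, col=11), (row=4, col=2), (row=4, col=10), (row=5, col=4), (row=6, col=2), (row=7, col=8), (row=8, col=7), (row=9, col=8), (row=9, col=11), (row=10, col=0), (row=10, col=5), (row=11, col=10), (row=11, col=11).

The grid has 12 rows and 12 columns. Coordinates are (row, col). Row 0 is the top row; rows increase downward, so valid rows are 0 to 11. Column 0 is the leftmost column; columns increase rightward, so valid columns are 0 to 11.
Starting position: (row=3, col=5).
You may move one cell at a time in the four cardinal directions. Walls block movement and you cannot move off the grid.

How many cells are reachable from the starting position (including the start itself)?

Answer: Reachable cells: 126

Derivation:
BFS flood-fill from (row=3, col=5):
  Distance 0: (row=3, col=5)
  Distance 1: (row=2, col=5), (row=3, col=4), (row=3, col=6), (row=4, col=5)
  Distance 2: (row=1, col=5), (row=2, col=4), (row=2, col=6), (row=3, col=3), (row=3, col=7), (row=4, col=4), (row=4, col=6), (row=5, col=5)
  Distance 3: (row=0, col=5), (row=1, col=4), (row=1, col=6), (row=2, col=3), (row=2, col=7), (row=3, col=2), (row=3, col=8), (row=4, col=3), (row=4, col=7), (row=5, col=6), (row=6, col=5)
  Distance 4: (row=0, col=4), (row=0, col=6), (row=1, col=3), (row=1, col=7), (row=2, col=2), (row=3, col=1), (row=3, col=9), (row=4, col=8), (row=5, col=3), (row=5, col=7), (row=6, col=4), (row=6, col=6), (row=7, col=5)
  Distance 5: (row=0, col=3), (row=0, col=7), (row=1, col=8), (row=2, col=1), (row=2, col=9), (row=3, col=0), (row=3, col=10), (row=4, col=1), (row=4, col=9), (row=5, col=2), (row=5, col=8), (row=6, col=3), (row=6, col=7), (row=7, col=4), (row=7, col=6), (row=8, col=5)
  Distance 6: (row=1, col=1), (row=1, col=9), (row=2, col=0), (row=2, col=10), (row=3, col=11), (row=4, col=0), (row=5, col=1), (row=5, col=9), (row=6, col=8), (row=7, col=3), (row=7, col=7), (row=8, col=4), (row=8, col=6), (row=9, col=5)
  Distance 7: (row=0, col=1), (row=0, col=9), (row=1, col=0), (row=4, col=11), (row=5, col=0), (row=5, col=10), (row=6, col=1), (row=6, col=9), (row=7, col=2), (row=8, col=3), (row=9, col=4), (row=9, col=6)
  Distance 8: (row=0, col=0), (row=0, col=10), (row=5, col=11), (row=6, col=0), (row=6, col=10), (row=7, col=1), (row=7, col=9), (row=8, col=2), (row=9, col=3), (row=9, col=7), (row=10, col=4), (row=10, col=6)
  Distance 9: (row=0, col=11), (row=6, col=11), (row=7, col=0), (row=7, col=10), (row=8, col=1), (row=8, col=9), (row=9, col=2), (row=10, col=3), (row=10, col=7), (row=11, col=4), (row=11, col=6)
  Distance 10: (row=1, col=11), (row=7, col=11), (row=8, col=0), (row=8, col=8), (row=8, col=10), (row=9, col=1), (row=9, col=9), (row=10, col=2), (row=10, col=8), (row=11, col=3), (row=11, col=5), (row=11, col=7)
  Distance 11: (row=8, col=11), (row=9, col=0), (row=9, col=10), (row=10, col=1), (row=10, col=9), (row=11, col=2), (row=11, col=8)
  Distance 12: (row=10, col=10), (row=11, col=1), (row=11, col=9)
  Distance 13: (row=10, col=11), (row=11, col=0)
Total reachable: 126 (grid has 126 open cells total)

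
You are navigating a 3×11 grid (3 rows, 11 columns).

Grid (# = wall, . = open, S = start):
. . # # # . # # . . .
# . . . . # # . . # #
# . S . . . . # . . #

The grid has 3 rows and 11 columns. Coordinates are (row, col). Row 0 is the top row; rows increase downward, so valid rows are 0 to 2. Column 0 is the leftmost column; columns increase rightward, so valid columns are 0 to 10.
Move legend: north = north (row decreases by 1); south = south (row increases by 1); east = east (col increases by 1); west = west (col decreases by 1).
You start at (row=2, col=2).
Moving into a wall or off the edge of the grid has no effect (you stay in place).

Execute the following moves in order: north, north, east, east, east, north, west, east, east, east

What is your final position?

Answer: Final position: (row=1, col=4)

Derivation:
Start: (row=2, col=2)
  north (north): (row=2, col=2) -> (row=1, col=2)
  north (north): blocked, stay at (row=1, col=2)
  east (east): (row=1, col=2) -> (row=1, col=3)
  east (east): (row=1, col=3) -> (row=1, col=4)
  east (east): blocked, stay at (row=1, col=4)
  north (north): blocked, stay at (row=1, col=4)
  west (west): (row=1, col=4) -> (row=1, col=3)
  east (east): (row=1, col=3) -> (row=1, col=4)
  east (east): blocked, stay at (row=1, col=4)
  east (east): blocked, stay at (row=1, col=4)
Final: (row=1, col=4)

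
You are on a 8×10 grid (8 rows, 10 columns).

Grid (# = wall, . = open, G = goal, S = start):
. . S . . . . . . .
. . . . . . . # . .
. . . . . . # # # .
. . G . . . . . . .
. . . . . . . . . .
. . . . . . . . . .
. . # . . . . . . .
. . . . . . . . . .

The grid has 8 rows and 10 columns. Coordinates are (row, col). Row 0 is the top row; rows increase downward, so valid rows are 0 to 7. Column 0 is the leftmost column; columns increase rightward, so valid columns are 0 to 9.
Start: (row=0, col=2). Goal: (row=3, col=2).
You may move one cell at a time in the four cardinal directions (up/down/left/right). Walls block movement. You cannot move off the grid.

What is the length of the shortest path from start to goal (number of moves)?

Answer: Shortest path length: 3

Derivation:
BFS from (row=0, col=2) until reaching (row=3, col=2):
  Distance 0: (row=0, col=2)
  Distance 1: (row=0, col=1), (row=0, col=3), (row=1, col=2)
  Distance 2: (row=0, col=0), (row=0, col=4), (row=1, col=1), (row=1, col=3), (row=2, col=2)
  Distance 3: (row=0, col=5), (row=1, col=0), (row=1, col=4), (row=2, col=1), (row=2, col=3), (row=3, col=2)  <- goal reached here
One shortest path (3 moves): (row=0, col=2) -> (row=1, col=2) -> (row=2, col=2) -> (row=3, col=2)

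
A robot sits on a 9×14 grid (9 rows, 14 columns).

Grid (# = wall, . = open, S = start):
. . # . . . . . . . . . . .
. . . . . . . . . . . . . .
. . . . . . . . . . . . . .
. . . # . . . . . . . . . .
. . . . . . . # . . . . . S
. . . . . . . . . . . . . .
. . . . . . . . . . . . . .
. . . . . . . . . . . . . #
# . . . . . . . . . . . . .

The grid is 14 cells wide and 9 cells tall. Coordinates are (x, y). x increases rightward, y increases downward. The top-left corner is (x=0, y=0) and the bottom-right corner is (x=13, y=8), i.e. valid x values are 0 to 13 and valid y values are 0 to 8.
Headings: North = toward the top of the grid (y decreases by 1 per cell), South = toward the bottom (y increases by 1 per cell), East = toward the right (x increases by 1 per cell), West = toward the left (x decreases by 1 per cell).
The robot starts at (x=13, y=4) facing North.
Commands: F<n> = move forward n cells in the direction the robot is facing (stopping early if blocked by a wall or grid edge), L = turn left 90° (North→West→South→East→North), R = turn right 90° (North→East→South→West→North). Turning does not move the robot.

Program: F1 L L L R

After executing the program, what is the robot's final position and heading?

Start: (x=13, y=4), facing North
  F1: move forward 1, now at (x=13, y=3)
  L: turn left, now facing West
  L: turn left, now facing South
  L: turn left, now facing East
  R: turn right, now facing South
Final: (x=13, y=3), facing South

Answer: Final position: (x=13, y=3), facing South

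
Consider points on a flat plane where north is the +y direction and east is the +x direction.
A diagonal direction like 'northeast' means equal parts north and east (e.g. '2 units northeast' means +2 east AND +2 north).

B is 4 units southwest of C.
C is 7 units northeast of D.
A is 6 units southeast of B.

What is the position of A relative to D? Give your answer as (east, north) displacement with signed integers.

Answer: A is at (east=9, north=-3) relative to D.

Derivation:
Place D at the origin (east=0, north=0).
  C is 7 units northeast of D: delta (east=+7, north=+7); C at (east=7, north=7).
  B is 4 units southwest of C: delta (east=-4, north=-4); B at (east=3, north=3).
  A is 6 units southeast of B: delta (east=+6, north=-6); A at (east=9, north=-3).
Therefore A relative to D: (east=9, north=-3).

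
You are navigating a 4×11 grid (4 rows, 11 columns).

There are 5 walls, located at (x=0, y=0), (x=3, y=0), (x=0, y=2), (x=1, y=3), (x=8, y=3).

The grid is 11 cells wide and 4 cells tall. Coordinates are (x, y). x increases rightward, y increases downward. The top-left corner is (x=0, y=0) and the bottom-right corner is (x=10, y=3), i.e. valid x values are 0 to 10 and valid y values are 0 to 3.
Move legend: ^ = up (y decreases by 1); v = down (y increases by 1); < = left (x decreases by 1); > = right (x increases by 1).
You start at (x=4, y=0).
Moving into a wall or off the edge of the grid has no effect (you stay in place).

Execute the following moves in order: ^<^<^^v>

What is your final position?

Start: (x=4, y=0)
  ^ (up): blocked, stay at (x=4, y=0)
  < (left): blocked, stay at (x=4, y=0)
  ^ (up): blocked, stay at (x=4, y=0)
  < (left): blocked, stay at (x=4, y=0)
  ^ (up): blocked, stay at (x=4, y=0)
  ^ (up): blocked, stay at (x=4, y=0)
  v (down): (x=4, y=0) -> (x=4, y=1)
  > (right): (x=4, y=1) -> (x=5, y=1)
Final: (x=5, y=1)

Answer: Final position: (x=5, y=1)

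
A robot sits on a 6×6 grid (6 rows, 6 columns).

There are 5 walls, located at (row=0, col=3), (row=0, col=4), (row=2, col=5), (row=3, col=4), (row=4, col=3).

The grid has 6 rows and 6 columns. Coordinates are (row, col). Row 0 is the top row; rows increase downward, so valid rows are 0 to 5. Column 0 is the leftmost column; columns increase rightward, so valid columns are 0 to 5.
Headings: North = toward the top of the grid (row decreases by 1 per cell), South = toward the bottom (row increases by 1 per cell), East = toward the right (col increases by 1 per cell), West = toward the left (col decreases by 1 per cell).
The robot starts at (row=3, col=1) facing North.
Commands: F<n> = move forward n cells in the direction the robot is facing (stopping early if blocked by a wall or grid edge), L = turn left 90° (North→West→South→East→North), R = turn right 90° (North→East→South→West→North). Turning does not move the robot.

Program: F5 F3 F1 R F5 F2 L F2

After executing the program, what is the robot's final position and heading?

Answer: Final position: (row=0, col=2), facing North

Derivation:
Start: (row=3, col=1), facing North
  F5: move forward 3/5 (blocked), now at (row=0, col=1)
  F3: move forward 0/3 (blocked), now at (row=0, col=1)
  F1: move forward 0/1 (blocked), now at (row=0, col=1)
  R: turn right, now facing East
  F5: move forward 1/5 (blocked), now at (row=0, col=2)
  F2: move forward 0/2 (blocked), now at (row=0, col=2)
  L: turn left, now facing North
  F2: move forward 0/2 (blocked), now at (row=0, col=2)
Final: (row=0, col=2), facing North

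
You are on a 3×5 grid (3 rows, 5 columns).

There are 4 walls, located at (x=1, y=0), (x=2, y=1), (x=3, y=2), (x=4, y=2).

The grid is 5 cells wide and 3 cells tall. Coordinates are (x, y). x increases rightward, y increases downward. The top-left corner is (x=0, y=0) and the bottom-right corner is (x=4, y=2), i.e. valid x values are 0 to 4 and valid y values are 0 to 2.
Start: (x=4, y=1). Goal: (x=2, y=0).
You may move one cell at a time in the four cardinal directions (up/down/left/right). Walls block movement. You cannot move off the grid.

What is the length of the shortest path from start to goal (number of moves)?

Answer: Shortest path length: 3

Derivation:
BFS from (x=4, y=1) until reaching (x=2, y=0):
  Distance 0: (x=4, y=1)
  Distance 1: (x=4, y=0), (x=3, y=1)
  Distance 2: (x=3, y=0)
  Distance 3: (x=2, y=0)  <- goal reached here
One shortest path (3 moves): (x=4, y=1) -> (x=3, y=1) -> (x=3, y=0) -> (x=2, y=0)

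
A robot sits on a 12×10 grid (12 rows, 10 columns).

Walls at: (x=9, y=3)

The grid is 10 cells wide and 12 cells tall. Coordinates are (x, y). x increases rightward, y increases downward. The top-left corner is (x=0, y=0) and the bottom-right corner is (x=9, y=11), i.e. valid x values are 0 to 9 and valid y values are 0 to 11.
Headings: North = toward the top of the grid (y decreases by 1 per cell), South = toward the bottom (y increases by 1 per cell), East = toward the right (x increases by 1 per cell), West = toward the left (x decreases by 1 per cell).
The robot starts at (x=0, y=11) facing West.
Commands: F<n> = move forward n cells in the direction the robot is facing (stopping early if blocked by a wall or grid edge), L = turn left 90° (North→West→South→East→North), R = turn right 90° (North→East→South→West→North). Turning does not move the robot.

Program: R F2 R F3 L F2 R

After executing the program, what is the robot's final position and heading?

Start: (x=0, y=11), facing West
  R: turn right, now facing North
  F2: move forward 2, now at (x=0, y=9)
  R: turn right, now facing East
  F3: move forward 3, now at (x=3, y=9)
  L: turn left, now facing North
  F2: move forward 2, now at (x=3, y=7)
  R: turn right, now facing East
Final: (x=3, y=7), facing East

Answer: Final position: (x=3, y=7), facing East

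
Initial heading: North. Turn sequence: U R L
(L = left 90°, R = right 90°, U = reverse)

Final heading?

Start: North
  U (U-turn (180°)) -> South
  R (right (90° clockwise)) -> West
  L (left (90° counter-clockwise)) -> South
Final: South

Answer: Final heading: South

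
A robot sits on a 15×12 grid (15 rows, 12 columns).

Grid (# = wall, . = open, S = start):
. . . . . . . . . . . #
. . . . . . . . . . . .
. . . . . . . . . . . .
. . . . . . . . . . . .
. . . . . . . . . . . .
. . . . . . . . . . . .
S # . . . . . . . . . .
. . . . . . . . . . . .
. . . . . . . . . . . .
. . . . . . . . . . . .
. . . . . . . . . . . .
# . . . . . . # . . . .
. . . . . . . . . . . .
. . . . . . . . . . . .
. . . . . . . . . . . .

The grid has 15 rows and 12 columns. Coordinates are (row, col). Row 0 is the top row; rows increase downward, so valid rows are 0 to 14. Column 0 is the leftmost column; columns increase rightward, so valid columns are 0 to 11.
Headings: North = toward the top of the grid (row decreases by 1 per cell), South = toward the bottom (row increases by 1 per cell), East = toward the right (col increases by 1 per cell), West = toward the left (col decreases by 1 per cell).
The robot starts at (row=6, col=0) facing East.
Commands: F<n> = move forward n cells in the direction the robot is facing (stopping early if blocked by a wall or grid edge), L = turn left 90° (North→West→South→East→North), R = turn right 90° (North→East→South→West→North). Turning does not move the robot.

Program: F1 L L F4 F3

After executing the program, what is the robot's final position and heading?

Start: (row=6, col=0), facing East
  F1: move forward 0/1 (blocked), now at (row=6, col=0)
  L: turn left, now facing North
  L: turn left, now facing West
  F4: move forward 0/4 (blocked), now at (row=6, col=0)
  F3: move forward 0/3 (blocked), now at (row=6, col=0)
Final: (row=6, col=0), facing West

Answer: Final position: (row=6, col=0), facing West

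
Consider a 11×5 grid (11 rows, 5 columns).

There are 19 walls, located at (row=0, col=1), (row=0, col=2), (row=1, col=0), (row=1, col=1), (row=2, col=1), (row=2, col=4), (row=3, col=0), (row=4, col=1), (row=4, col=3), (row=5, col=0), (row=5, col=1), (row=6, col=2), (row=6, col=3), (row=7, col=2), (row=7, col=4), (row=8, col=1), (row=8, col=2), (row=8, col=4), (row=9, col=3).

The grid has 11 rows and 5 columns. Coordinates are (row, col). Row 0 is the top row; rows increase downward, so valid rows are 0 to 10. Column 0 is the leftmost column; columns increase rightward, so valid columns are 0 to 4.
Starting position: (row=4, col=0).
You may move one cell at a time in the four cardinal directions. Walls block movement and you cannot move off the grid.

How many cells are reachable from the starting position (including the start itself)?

Answer: Reachable cells: 1

Derivation:
BFS flood-fill from (row=4, col=0):
  Distance 0: (row=4, col=0)
Total reachable: 1 (grid has 36 open cells total)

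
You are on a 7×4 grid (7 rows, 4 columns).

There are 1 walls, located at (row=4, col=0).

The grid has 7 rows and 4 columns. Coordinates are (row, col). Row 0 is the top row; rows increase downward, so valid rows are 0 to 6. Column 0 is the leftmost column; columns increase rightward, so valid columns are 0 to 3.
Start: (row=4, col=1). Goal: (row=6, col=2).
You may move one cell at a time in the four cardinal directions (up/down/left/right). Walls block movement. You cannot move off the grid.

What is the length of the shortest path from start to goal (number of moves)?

BFS from (row=4, col=1) until reaching (row=6, col=2):
  Distance 0: (row=4, col=1)
  Distance 1: (row=3, col=1), (row=4, col=2), (row=5, col=1)
  Distance 2: (row=2, col=1), (row=3, col=0), (row=3, col=2), (row=4, col=3), (row=5, col=0), (row=5, col=2), (row=6, col=1)
  Distance 3: (row=1, col=1), (row=2, col=0), (row=2, col=2), (row=3, col=3), (row=5, col=3), (row=6, col=0), (row=6, col=2)  <- goal reached here
One shortest path (3 moves): (row=4, col=1) -> (row=4, col=2) -> (row=5, col=2) -> (row=6, col=2)

Answer: Shortest path length: 3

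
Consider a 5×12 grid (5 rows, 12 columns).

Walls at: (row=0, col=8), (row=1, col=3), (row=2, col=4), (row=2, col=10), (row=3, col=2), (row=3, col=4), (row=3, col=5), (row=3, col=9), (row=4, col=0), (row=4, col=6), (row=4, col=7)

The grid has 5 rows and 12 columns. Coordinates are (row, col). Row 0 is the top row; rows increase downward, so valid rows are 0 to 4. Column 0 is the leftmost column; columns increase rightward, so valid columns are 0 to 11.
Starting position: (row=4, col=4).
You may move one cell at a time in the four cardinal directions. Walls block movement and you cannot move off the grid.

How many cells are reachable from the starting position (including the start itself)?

BFS flood-fill from (row=4, col=4):
  Distance 0: (row=4, col=4)
  Distance 1: (row=4, col=3), (row=4, col=5)
  Distance 2: (row=3, col=3), (row=4, col=2)
  Distance 3: (row=2, col=3), (row=4, col=1)
  Distance 4: (row=2, col=2), (row=3, col=1)
  Distance 5: (row=1, col=2), (row=2, col=1), (row=3, col=0)
  Distance 6: (row=0, col=2), (row=1, col=1), (row=2, col=0)
  Distance 7: (row=0, col=1), (row=0, col=3), (row=1, col=0)
  Distance 8: (row=0, col=0), (row=0, col=4)
  Distance 9: (row=0, col=5), (row=1, col=4)
  Distance 10: (row=0, col=6), (row=1, col=5)
  Distance 11: (row=0, col=7), (row=1, col=6), (row=2, col=5)
  Distance 12: (row=1, col=7), (row=2, col=6)
  Distance 13: (row=1, col=8), (row=2, col=7), (row=3, col=6)
  Distance 14: (row=1, col=9), (row=2, col=8), (row=3, col=7)
  Distance 15: (row=0, col=9), (row=1, col=10), (row=2, col=9), (row=3, col=8)
  Distance 16: (row=0, col=10), (row=1, col=11), (row=4, col=8)
  Distance 17: (row=0, col=11), (row=2, col=11), (row=4, col=9)
  Distance 18: (row=3, col=11), (row=4, col=10)
  Distance 19: (row=3, col=10), (row=4, col=11)
Total reachable: 49 (grid has 49 open cells total)

Answer: Reachable cells: 49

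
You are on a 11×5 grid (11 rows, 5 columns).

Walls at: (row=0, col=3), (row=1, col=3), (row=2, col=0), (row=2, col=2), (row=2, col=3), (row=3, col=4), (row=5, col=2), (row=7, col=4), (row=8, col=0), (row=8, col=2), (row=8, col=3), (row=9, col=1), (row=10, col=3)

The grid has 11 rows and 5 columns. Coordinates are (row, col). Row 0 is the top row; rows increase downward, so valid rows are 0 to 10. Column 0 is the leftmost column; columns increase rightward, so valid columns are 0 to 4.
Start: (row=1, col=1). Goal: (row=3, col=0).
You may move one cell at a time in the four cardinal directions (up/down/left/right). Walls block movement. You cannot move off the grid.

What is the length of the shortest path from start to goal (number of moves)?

Answer: Shortest path length: 3

Derivation:
BFS from (row=1, col=1) until reaching (row=3, col=0):
  Distance 0: (row=1, col=1)
  Distance 1: (row=0, col=1), (row=1, col=0), (row=1, col=2), (row=2, col=1)
  Distance 2: (row=0, col=0), (row=0, col=2), (row=3, col=1)
  Distance 3: (row=3, col=0), (row=3, col=2), (row=4, col=1)  <- goal reached here
One shortest path (3 moves): (row=1, col=1) -> (row=2, col=1) -> (row=3, col=1) -> (row=3, col=0)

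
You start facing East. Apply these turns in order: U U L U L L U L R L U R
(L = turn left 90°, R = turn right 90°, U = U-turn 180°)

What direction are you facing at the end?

Start: East
  U (U-turn (180°)) -> West
  U (U-turn (180°)) -> East
  L (left (90° counter-clockwise)) -> North
  U (U-turn (180°)) -> South
  L (left (90° counter-clockwise)) -> East
  L (left (90° counter-clockwise)) -> North
  U (U-turn (180°)) -> South
  L (left (90° counter-clockwise)) -> East
  R (right (90° clockwise)) -> South
  L (left (90° counter-clockwise)) -> East
  U (U-turn (180°)) -> West
  R (right (90° clockwise)) -> North
Final: North

Answer: Final heading: North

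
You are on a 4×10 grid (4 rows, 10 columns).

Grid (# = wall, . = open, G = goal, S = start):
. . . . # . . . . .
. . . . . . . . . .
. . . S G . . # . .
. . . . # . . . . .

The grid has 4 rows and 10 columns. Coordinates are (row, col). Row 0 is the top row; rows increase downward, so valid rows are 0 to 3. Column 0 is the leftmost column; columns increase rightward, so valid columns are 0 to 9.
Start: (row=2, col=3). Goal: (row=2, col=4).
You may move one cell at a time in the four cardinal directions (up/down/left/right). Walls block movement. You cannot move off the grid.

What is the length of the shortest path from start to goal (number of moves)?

Answer: Shortest path length: 1

Derivation:
BFS from (row=2, col=3) until reaching (row=2, col=4):
  Distance 0: (row=2, col=3)
  Distance 1: (row=1, col=3), (row=2, col=2), (row=2, col=4), (row=3, col=3)  <- goal reached here
One shortest path (1 moves): (row=2, col=3) -> (row=2, col=4)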